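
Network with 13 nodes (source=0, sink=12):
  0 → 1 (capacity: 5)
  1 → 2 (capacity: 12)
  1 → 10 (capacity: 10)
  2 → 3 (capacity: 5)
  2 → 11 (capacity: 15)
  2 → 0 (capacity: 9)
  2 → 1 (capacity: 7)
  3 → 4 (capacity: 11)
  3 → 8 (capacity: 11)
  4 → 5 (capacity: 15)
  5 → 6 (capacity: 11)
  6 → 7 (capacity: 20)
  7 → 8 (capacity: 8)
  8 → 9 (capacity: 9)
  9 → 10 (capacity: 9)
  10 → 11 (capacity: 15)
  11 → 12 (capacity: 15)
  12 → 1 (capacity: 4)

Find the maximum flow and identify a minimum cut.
Max flow = 5, Min cut edges: (0,1)

Maximum flow: 5
Minimum cut: (0,1)
Partition: S = [0], T = [1, 2, 3, 4, 5, 6, 7, 8, 9, 10, 11, 12]

Max-flow min-cut theorem verified: both equal 5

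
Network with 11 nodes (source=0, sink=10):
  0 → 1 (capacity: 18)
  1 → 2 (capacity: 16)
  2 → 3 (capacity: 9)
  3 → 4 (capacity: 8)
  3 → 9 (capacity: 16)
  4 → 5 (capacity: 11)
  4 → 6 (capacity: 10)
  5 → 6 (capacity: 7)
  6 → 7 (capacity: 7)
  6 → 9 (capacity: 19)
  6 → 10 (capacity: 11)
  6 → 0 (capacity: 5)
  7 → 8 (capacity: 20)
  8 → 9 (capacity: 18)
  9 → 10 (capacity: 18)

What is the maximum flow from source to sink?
Maximum flow = 9

Max flow: 9

Flow assignment:
  0 → 1: 9/18
  1 → 2: 9/16
  2 → 3: 9/9
  3 → 9: 9/16
  9 → 10: 9/18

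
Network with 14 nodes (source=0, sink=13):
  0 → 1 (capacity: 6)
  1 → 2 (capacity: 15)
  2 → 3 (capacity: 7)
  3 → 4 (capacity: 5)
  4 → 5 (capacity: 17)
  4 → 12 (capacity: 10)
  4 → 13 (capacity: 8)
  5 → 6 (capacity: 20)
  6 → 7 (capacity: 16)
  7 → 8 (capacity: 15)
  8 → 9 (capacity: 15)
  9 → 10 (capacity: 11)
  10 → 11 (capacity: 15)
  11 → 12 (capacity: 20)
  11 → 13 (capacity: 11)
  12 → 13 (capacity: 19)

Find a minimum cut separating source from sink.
Min cut value = 5, edges: (3,4)

Min cut value: 5
Partition: S = [0, 1, 2, 3], T = [4, 5, 6, 7, 8, 9, 10, 11, 12, 13]
Cut edges: (3,4)

By max-flow min-cut theorem, max flow = min cut = 5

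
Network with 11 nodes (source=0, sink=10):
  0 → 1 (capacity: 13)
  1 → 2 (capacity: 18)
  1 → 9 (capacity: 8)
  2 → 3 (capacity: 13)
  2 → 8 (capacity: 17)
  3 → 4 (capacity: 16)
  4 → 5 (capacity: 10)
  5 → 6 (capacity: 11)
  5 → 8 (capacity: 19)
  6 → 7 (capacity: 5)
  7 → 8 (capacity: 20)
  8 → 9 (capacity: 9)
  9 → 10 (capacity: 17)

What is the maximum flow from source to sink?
Maximum flow = 13

Max flow: 13

Flow assignment:
  0 → 1: 13/13
  1 → 2: 5/18
  1 → 9: 8/8
  2 → 8: 5/17
  8 → 9: 5/9
  9 → 10: 13/17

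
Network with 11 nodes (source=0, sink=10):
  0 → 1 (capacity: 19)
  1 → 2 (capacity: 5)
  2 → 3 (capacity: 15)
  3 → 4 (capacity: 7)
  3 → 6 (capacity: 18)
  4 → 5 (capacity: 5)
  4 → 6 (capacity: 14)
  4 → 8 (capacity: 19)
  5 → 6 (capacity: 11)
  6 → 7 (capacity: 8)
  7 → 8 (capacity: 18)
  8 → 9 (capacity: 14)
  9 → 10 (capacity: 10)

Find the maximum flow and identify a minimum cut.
Max flow = 5, Min cut edges: (1,2)

Maximum flow: 5
Minimum cut: (1,2)
Partition: S = [0, 1], T = [2, 3, 4, 5, 6, 7, 8, 9, 10]

Max-flow min-cut theorem verified: both equal 5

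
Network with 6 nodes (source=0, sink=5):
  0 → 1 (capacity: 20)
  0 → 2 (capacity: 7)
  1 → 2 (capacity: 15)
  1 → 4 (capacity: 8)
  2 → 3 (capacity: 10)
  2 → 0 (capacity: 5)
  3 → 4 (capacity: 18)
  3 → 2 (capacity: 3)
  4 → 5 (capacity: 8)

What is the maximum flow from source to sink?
Maximum flow = 8

Max flow: 8

Flow assignment:
  0 → 1: 13/20
  1 → 2: 5/15
  1 → 4: 8/8
  2 → 0: 5/5
  4 → 5: 8/8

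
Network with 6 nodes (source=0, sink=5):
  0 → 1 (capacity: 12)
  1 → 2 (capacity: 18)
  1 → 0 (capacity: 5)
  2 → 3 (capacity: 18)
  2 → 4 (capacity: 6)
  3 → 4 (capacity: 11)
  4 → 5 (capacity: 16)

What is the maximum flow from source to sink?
Maximum flow = 12

Max flow: 12

Flow assignment:
  0 → 1: 12/12
  1 → 2: 12/18
  2 → 3: 6/18
  2 → 4: 6/6
  3 → 4: 6/11
  4 → 5: 12/16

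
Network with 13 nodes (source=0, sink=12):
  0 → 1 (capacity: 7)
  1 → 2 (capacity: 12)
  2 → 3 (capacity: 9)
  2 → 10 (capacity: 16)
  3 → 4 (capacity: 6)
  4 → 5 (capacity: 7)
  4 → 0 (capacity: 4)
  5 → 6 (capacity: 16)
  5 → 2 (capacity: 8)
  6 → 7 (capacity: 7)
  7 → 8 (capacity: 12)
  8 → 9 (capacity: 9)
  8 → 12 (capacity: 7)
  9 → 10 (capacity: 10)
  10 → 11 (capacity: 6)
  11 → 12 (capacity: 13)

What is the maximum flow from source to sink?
Maximum flow = 7

Max flow: 7

Flow assignment:
  0 → 1: 7/7
  1 → 2: 7/12
  2 → 3: 1/9
  2 → 10: 6/16
  3 → 4: 1/6
  4 → 5: 1/7
  5 → 6: 1/16
  6 → 7: 1/7
  7 → 8: 1/12
  8 → 12: 1/7
  10 → 11: 6/6
  11 → 12: 6/13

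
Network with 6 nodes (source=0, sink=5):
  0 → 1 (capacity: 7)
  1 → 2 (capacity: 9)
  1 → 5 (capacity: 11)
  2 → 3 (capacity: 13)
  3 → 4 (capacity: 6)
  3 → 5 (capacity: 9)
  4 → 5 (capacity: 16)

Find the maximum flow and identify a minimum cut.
Max flow = 7, Min cut edges: (0,1)

Maximum flow: 7
Minimum cut: (0,1)
Partition: S = [0], T = [1, 2, 3, 4, 5]

Max-flow min-cut theorem verified: both equal 7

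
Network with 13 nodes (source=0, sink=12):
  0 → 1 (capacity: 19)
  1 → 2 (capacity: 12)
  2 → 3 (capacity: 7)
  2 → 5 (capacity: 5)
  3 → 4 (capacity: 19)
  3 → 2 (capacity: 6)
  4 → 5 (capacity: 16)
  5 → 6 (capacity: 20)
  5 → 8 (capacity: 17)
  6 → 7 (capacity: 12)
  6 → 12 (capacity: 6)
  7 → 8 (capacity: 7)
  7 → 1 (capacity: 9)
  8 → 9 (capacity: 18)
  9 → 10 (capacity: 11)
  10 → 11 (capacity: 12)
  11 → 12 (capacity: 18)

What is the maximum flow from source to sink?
Maximum flow = 12

Max flow: 12

Flow assignment:
  0 → 1: 12/19
  1 → 2: 12/12
  2 → 3: 7/7
  2 → 5: 5/5
  3 → 4: 7/19
  4 → 5: 7/16
  5 → 6: 6/20
  5 → 8: 6/17
  6 → 12: 6/6
  8 → 9: 6/18
  9 → 10: 6/11
  10 → 11: 6/12
  11 → 12: 6/18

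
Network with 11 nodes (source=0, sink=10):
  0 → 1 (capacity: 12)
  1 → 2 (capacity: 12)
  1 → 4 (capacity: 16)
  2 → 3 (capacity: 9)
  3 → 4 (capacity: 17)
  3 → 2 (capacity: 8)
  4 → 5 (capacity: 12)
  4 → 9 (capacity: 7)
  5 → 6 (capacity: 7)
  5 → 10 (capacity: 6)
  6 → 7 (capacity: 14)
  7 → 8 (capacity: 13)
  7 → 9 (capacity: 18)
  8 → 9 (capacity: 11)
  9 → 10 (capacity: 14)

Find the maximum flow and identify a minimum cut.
Max flow = 12, Min cut edges: (0,1)

Maximum flow: 12
Minimum cut: (0,1)
Partition: S = [0], T = [1, 2, 3, 4, 5, 6, 7, 8, 9, 10]

Max-flow min-cut theorem verified: both equal 12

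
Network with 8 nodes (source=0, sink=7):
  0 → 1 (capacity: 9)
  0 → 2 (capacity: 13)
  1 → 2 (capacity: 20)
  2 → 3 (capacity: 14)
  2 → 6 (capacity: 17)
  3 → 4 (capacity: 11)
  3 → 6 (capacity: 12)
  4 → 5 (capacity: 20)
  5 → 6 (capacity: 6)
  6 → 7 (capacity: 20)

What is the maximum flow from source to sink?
Maximum flow = 20

Max flow: 20

Flow assignment:
  0 → 1: 9/9
  0 → 2: 11/13
  1 → 2: 9/20
  2 → 3: 3/14
  2 → 6: 17/17
  3 → 6: 3/12
  6 → 7: 20/20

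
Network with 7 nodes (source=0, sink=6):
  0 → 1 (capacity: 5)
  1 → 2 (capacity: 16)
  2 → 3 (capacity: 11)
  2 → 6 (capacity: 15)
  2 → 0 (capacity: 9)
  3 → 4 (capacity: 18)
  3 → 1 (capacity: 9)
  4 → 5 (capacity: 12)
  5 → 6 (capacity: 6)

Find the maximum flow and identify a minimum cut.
Max flow = 5, Min cut edges: (0,1)

Maximum flow: 5
Minimum cut: (0,1)
Partition: S = [0], T = [1, 2, 3, 4, 5, 6]

Max-flow min-cut theorem verified: both equal 5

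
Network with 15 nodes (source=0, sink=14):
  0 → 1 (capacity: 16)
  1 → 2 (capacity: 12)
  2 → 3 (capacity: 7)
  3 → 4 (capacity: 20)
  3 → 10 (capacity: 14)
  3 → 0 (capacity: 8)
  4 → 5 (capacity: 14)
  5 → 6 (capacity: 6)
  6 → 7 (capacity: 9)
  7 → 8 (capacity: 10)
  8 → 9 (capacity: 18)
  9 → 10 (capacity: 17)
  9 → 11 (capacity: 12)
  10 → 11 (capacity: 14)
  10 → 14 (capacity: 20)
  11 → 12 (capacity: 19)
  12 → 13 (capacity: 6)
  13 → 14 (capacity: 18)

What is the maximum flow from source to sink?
Maximum flow = 7

Max flow: 7

Flow assignment:
  0 → 1: 7/16
  1 → 2: 7/12
  2 → 3: 7/7
  3 → 10: 7/14
  10 → 14: 7/20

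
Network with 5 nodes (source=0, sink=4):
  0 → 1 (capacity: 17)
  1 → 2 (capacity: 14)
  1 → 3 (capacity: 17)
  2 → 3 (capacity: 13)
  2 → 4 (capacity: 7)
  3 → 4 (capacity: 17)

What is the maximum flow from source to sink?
Maximum flow = 17

Max flow: 17

Flow assignment:
  0 → 1: 17/17
  1 → 2: 14/14
  1 → 3: 3/17
  2 → 3: 7/13
  2 → 4: 7/7
  3 → 4: 10/17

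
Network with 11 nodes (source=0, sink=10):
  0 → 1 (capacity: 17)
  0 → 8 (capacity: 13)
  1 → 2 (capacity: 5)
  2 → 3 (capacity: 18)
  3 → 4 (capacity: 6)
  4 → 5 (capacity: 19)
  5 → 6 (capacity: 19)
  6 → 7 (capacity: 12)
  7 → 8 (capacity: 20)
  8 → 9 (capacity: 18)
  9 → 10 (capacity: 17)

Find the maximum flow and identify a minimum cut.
Max flow = 17, Min cut edges: (9,10)

Maximum flow: 17
Minimum cut: (9,10)
Partition: S = [0, 1, 2, 3, 4, 5, 6, 7, 8, 9], T = [10]

Max-flow min-cut theorem verified: both equal 17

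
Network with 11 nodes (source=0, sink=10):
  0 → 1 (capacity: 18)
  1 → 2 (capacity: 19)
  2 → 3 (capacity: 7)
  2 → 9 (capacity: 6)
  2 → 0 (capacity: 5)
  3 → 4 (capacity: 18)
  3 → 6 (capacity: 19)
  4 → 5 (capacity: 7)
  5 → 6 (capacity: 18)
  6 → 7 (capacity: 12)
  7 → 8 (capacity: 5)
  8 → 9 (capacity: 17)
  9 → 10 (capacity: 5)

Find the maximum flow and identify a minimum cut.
Max flow = 5, Min cut edges: (9,10)

Maximum flow: 5
Minimum cut: (9,10)
Partition: S = [0, 1, 2, 3, 4, 5, 6, 7, 8, 9], T = [10]

Max-flow min-cut theorem verified: both equal 5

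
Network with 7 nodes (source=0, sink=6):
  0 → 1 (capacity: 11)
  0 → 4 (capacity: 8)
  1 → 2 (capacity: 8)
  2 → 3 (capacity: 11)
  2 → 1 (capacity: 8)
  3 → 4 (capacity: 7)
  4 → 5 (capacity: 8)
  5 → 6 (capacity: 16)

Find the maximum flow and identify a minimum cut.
Max flow = 8, Min cut edges: (4,5)

Maximum flow: 8
Minimum cut: (4,5)
Partition: S = [0, 1, 2, 3, 4], T = [5, 6]

Max-flow min-cut theorem verified: both equal 8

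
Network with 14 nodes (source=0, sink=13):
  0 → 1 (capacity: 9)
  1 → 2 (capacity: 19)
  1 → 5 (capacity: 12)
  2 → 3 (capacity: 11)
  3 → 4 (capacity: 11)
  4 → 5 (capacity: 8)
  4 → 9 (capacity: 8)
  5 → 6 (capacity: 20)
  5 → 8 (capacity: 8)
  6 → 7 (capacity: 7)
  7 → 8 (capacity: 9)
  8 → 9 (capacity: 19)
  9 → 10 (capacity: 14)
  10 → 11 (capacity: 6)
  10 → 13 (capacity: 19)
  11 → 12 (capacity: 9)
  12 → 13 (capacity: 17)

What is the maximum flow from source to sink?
Maximum flow = 9

Max flow: 9

Flow assignment:
  0 → 1: 9/9
  1 → 2: 1/19
  1 → 5: 8/12
  2 → 3: 1/11
  3 → 4: 1/11
  4 → 9: 1/8
  5 → 8: 8/8
  8 → 9: 8/19
  9 → 10: 9/14
  10 → 13: 9/19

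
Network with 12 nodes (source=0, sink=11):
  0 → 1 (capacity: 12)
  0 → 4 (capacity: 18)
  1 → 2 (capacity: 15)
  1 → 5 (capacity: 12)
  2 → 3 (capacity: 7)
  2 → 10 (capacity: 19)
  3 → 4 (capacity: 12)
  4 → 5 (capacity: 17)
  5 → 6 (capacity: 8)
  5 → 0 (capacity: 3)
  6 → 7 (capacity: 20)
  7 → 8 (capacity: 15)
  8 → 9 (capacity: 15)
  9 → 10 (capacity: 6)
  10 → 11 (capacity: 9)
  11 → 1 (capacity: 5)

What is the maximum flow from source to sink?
Maximum flow = 9

Max flow: 9

Flow assignment:
  0 → 1: 3/12
  0 → 4: 9/18
  1 → 2: 3/15
  2 → 10: 3/19
  4 → 5: 9/17
  5 → 6: 6/8
  5 → 0: 3/3
  6 → 7: 6/20
  7 → 8: 6/15
  8 → 9: 6/15
  9 → 10: 6/6
  10 → 11: 9/9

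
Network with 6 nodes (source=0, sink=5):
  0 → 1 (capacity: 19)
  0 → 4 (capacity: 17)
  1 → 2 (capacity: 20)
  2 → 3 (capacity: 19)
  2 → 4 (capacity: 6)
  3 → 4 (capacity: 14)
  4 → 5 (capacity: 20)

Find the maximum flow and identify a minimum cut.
Max flow = 20, Min cut edges: (4,5)

Maximum flow: 20
Minimum cut: (4,5)
Partition: S = [0, 1, 2, 3, 4], T = [5]

Max-flow min-cut theorem verified: both equal 20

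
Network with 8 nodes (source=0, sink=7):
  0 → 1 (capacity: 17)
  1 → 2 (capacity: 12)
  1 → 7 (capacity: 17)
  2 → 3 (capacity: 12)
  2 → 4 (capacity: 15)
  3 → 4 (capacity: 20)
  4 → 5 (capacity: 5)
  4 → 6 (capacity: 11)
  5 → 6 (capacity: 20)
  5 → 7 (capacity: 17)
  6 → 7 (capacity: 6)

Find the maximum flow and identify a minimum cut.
Max flow = 17, Min cut edges: (0,1)

Maximum flow: 17
Minimum cut: (0,1)
Partition: S = [0], T = [1, 2, 3, 4, 5, 6, 7]

Max-flow min-cut theorem verified: both equal 17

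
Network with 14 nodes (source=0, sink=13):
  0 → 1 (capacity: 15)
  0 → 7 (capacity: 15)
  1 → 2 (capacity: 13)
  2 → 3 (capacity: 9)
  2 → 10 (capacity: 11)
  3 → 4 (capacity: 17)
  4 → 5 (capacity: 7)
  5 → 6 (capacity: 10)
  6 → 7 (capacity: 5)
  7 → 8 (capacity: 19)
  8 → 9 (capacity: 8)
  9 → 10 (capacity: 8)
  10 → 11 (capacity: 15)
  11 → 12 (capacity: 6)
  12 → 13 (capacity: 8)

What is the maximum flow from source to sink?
Maximum flow = 6

Max flow: 6

Flow assignment:
  0 → 1: 2/15
  0 → 7: 4/15
  1 → 2: 2/13
  2 → 10: 2/11
  7 → 8: 4/19
  8 → 9: 4/8
  9 → 10: 4/8
  10 → 11: 6/15
  11 → 12: 6/6
  12 → 13: 6/8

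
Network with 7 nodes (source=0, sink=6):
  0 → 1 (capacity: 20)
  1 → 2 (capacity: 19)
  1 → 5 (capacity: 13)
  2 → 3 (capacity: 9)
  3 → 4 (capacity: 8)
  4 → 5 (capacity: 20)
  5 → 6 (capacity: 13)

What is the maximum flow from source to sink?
Maximum flow = 13

Max flow: 13

Flow assignment:
  0 → 1: 13/20
  1 → 2: 7/19
  1 → 5: 6/13
  2 → 3: 7/9
  3 → 4: 7/8
  4 → 5: 7/20
  5 → 6: 13/13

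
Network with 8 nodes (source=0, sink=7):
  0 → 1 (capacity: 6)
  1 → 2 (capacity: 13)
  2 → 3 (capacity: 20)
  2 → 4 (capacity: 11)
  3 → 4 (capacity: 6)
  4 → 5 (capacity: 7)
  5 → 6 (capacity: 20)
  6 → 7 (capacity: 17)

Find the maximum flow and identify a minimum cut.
Max flow = 6, Min cut edges: (0,1)

Maximum flow: 6
Minimum cut: (0,1)
Partition: S = [0], T = [1, 2, 3, 4, 5, 6, 7]

Max-flow min-cut theorem verified: both equal 6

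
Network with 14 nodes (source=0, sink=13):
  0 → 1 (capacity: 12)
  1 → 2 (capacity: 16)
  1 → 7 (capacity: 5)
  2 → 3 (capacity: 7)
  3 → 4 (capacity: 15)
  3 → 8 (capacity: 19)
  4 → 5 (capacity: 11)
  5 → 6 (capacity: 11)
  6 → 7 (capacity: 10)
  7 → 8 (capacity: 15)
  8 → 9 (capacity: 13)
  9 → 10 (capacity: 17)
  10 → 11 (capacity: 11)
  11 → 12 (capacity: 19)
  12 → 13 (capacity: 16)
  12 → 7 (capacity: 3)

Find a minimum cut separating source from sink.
Min cut value = 11, edges: (10,11)

Min cut value: 11
Partition: S = [0, 1, 2, 3, 4, 5, 6, 7, 8, 9, 10], T = [11, 12, 13]
Cut edges: (10,11)

By max-flow min-cut theorem, max flow = min cut = 11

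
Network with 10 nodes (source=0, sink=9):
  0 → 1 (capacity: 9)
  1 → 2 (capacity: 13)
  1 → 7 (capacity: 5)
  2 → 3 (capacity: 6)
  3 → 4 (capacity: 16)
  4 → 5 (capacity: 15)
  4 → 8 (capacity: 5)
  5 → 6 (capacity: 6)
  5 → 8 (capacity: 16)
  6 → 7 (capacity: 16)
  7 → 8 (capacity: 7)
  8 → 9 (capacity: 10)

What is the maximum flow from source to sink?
Maximum flow = 9

Max flow: 9

Flow assignment:
  0 → 1: 9/9
  1 → 2: 4/13
  1 → 7: 5/5
  2 → 3: 4/6
  3 → 4: 4/16
  4 → 8: 4/5
  7 → 8: 5/7
  8 → 9: 9/10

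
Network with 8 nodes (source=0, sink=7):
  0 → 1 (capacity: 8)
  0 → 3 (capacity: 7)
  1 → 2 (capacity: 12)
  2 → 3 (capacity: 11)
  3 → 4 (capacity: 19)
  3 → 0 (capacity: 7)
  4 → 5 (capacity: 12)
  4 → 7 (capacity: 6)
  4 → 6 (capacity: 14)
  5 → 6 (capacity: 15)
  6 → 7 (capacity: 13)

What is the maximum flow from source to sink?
Maximum flow = 15

Max flow: 15

Flow assignment:
  0 → 1: 8/8
  0 → 3: 7/7
  1 → 2: 8/12
  2 → 3: 8/11
  3 → 4: 15/19
  4 → 7: 6/6
  4 → 6: 9/14
  6 → 7: 9/13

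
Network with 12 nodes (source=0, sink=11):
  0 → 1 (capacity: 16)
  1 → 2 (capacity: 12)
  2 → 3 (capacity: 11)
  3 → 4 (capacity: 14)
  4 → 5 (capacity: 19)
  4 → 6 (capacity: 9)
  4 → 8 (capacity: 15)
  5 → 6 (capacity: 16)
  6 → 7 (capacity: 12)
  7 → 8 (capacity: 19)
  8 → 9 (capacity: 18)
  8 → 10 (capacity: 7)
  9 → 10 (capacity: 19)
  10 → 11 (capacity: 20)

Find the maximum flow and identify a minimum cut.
Max flow = 11, Min cut edges: (2,3)

Maximum flow: 11
Minimum cut: (2,3)
Partition: S = [0, 1, 2], T = [3, 4, 5, 6, 7, 8, 9, 10, 11]

Max-flow min-cut theorem verified: both equal 11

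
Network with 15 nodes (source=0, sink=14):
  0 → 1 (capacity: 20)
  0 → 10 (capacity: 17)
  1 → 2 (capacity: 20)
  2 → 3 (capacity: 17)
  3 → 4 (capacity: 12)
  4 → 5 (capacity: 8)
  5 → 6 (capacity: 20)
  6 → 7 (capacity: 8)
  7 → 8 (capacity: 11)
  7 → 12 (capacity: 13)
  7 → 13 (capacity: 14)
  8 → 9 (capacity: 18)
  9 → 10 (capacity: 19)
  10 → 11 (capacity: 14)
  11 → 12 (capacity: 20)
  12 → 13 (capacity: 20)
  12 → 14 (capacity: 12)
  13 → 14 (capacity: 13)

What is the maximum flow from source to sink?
Maximum flow = 22

Max flow: 22

Flow assignment:
  0 → 1: 8/20
  0 → 10: 14/17
  1 → 2: 8/20
  2 → 3: 8/17
  3 → 4: 8/12
  4 → 5: 8/8
  5 → 6: 8/20
  6 → 7: 8/8
  7 → 12: 8/13
  10 → 11: 14/14
  11 → 12: 14/20
  12 → 13: 10/20
  12 → 14: 12/12
  13 → 14: 10/13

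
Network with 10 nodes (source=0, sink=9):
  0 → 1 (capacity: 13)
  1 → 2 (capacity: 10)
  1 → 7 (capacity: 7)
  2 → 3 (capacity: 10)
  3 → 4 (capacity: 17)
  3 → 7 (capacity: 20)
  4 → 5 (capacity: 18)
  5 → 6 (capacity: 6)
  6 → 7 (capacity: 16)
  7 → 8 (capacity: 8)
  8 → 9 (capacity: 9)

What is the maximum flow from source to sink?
Maximum flow = 8

Max flow: 8

Flow assignment:
  0 → 1: 8/13
  1 → 2: 6/10
  1 → 7: 2/7
  2 → 3: 6/10
  3 → 7: 6/20
  7 → 8: 8/8
  8 → 9: 8/9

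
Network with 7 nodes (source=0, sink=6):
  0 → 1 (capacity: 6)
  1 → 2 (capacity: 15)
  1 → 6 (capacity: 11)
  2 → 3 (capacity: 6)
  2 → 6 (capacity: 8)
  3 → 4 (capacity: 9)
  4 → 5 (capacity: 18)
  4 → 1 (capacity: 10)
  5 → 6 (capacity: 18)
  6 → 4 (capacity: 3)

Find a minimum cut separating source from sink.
Min cut value = 6, edges: (0,1)

Min cut value: 6
Partition: S = [0], T = [1, 2, 3, 4, 5, 6]
Cut edges: (0,1)

By max-flow min-cut theorem, max flow = min cut = 6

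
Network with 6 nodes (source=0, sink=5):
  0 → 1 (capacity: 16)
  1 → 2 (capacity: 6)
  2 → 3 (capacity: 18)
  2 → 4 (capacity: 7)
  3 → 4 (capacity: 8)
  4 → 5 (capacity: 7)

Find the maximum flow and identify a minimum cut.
Max flow = 6, Min cut edges: (1,2)

Maximum flow: 6
Minimum cut: (1,2)
Partition: S = [0, 1], T = [2, 3, 4, 5]

Max-flow min-cut theorem verified: both equal 6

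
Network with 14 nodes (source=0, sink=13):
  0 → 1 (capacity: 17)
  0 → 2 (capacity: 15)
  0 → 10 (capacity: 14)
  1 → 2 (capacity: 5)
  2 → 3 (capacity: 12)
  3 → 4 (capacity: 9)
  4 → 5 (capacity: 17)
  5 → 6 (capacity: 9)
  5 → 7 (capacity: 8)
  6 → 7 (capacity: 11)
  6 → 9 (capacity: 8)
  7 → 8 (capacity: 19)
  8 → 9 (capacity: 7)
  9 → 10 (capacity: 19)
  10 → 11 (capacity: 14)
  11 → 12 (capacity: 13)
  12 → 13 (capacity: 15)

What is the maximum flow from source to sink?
Maximum flow = 13

Max flow: 13

Flow assignment:
  0 → 1: 5/17
  0 → 2: 4/15
  0 → 10: 4/14
  1 → 2: 5/5
  2 → 3: 9/12
  3 → 4: 9/9
  4 → 5: 9/17
  5 → 6: 8/9
  5 → 7: 1/8
  6 → 9: 8/8
  7 → 8: 1/19
  8 → 9: 1/7
  9 → 10: 9/19
  10 → 11: 13/14
  11 → 12: 13/13
  12 → 13: 13/15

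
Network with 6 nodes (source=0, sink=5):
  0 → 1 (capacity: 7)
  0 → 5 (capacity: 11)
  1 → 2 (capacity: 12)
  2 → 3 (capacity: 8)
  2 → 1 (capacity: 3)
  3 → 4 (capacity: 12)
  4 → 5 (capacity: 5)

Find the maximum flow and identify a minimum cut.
Max flow = 16, Min cut edges: (0,5), (4,5)

Maximum flow: 16
Minimum cut: (0,5), (4,5)
Partition: S = [0, 1, 2, 3, 4], T = [5]

Max-flow min-cut theorem verified: both equal 16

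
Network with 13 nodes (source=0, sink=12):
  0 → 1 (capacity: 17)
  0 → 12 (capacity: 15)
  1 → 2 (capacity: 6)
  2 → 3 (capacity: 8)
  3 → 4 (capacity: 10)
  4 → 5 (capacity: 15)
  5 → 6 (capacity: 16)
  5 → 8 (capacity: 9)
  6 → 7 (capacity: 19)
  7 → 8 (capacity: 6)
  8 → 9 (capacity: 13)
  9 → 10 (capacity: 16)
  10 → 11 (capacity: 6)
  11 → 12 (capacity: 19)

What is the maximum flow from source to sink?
Maximum flow = 21

Max flow: 21

Flow assignment:
  0 → 1: 6/17
  0 → 12: 15/15
  1 → 2: 6/6
  2 → 3: 6/8
  3 → 4: 6/10
  4 → 5: 6/15
  5 → 8: 6/9
  8 → 9: 6/13
  9 → 10: 6/16
  10 → 11: 6/6
  11 → 12: 6/19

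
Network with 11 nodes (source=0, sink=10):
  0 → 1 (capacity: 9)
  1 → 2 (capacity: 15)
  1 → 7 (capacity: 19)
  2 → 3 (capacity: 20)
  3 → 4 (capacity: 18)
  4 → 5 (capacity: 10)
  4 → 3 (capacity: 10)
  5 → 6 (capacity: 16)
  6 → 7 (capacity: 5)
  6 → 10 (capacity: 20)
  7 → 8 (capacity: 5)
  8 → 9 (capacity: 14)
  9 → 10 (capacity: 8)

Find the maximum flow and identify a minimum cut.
Max flow = 9, Min cut edges: (0,1)

Maximum flow: 9
Minimum cut: (0,1)
Partition: S = [0], T = [1, 2, 3, 4, 5, 6, 7, 8, 9, 10]

Max-flow min-cut theorem verified: both equal 9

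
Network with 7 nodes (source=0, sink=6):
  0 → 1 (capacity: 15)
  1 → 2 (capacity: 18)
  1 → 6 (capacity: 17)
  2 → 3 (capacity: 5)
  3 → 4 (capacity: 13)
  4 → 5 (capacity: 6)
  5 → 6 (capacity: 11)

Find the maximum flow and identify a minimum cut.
Max flow = 15, Min cut edges: (0,1)

Maximum flow: 15
Minimum cut: (0,1)
Partition: S = [0], T = [1, 2, 3, 4, 5, 6]

Max-flow min-cut theorem verified: both equal 15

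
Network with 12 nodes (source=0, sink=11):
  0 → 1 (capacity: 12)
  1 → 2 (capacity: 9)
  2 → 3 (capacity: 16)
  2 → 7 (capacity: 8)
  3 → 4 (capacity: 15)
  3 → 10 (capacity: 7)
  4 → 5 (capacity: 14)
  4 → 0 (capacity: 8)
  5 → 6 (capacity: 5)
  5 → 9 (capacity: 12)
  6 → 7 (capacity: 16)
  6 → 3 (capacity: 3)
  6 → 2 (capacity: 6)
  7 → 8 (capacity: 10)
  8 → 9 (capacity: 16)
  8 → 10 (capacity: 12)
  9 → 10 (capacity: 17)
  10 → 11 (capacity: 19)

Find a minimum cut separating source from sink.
Min cut value = 9, edges: (1,2)

Min cut value: 9
Partition: S = [0, 1], T = [2, 3, 4, 5, 6, 7, 8, 9, 10, 11]
Cut edges: (1,2)

By max-flow min-cut theorem, max flow = min cut = 9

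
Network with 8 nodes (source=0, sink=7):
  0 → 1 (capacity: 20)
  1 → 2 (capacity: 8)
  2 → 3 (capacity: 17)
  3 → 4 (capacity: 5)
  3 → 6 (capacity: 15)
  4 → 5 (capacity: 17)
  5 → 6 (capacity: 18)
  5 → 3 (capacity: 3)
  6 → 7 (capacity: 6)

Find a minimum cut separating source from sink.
Min cut value = 6, edges: (6,7)

Min cut value: 6
Partition: S = [0, 1, 2, 3, 4, 5, 6], T = [7]
Cut edges: (6,7)

By max-flow min-cut theorem, max flow = min cut = 6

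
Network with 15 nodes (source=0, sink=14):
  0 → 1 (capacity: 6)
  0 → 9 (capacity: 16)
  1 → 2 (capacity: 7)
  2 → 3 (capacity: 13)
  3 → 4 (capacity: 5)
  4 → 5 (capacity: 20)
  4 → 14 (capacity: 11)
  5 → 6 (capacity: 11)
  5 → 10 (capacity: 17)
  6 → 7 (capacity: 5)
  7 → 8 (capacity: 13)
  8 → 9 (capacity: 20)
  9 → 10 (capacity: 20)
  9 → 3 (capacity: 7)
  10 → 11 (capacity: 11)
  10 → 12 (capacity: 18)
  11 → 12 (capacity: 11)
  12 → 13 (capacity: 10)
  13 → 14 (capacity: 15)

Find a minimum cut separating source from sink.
Min cut value = 15, edges: (3,4), (12,13)

Min cut value: 15
Partition: S = [0, 1, 2, 3, 5, 6, 7, 8, 9, 10, 11, 12], T = [4, 13, 14]
Cut edges: (3,4), (12,13)

By max-flow min-cut theorem, max flow = min cut = 15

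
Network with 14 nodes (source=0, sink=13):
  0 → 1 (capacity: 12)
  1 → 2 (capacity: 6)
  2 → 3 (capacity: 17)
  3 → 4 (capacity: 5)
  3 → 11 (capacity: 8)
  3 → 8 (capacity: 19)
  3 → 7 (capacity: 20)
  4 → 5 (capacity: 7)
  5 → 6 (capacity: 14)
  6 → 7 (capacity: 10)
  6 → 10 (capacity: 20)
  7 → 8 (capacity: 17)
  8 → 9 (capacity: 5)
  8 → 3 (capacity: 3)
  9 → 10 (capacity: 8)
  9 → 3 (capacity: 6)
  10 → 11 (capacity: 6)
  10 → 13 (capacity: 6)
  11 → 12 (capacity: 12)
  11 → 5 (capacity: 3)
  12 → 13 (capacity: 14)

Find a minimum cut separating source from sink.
Min cut value = 6, edges: (1,2)

Min cut value: 6
Partition: S = [0, 1], T = [2, 3, 4, 5, 6, 7, 8, 9, 10, 11, 12, 13]
Cut edges: (1,2)

By max-flow min-cut theorem, max flow = min cut = 6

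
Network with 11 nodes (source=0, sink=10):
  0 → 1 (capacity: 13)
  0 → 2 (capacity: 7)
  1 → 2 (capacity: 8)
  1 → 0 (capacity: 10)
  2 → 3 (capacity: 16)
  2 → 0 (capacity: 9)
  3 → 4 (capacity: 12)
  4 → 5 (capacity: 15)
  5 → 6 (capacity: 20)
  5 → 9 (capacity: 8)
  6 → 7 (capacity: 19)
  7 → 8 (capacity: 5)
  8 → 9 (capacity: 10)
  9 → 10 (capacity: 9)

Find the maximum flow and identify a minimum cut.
Max flow = 9, Min cut edges: (9,10)

Maximum flow: 9
Minimum cut: (9,10)
Partition: S = [0, 1, 2, 3, 4, 5, 6, 7, 8, 9], T = [10]

Max-flow min-cut theorem verified: both equal 9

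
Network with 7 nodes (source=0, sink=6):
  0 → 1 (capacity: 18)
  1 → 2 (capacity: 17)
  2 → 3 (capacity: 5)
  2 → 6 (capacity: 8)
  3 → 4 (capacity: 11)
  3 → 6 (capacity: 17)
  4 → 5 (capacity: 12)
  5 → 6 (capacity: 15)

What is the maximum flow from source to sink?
Maximum flow = 13

Max flow: 13

Flow assignment:
  0 → 1: 13/18
  1 → 2: 13/17
  2 → 3: 5/5
  2 → 6: 8/8
  3 → 6: 5/17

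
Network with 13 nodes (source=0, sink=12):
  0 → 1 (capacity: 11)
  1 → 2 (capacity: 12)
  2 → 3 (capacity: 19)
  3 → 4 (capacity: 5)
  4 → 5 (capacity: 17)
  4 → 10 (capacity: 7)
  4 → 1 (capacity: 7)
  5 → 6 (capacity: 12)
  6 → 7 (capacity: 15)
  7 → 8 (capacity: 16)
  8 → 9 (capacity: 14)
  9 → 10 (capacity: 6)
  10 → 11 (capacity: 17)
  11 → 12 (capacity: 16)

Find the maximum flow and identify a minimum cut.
Max flow = 5, Min cut edges: (3,4)

Maximum flow: 5
Minimum cut: (3,4)
Partition: S = [0, 1, 2, 3], T = [4, 5, 6, 7, 8, 9, 10, 11, 12]

Max-flow min-cut theorem verified: both equal 5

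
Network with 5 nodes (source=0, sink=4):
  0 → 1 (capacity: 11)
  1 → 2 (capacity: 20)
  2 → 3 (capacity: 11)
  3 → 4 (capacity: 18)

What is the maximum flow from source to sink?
Maximum flow = 11

Max flow: 11

Flow assignment:
  0 → 1: 11/11
  1 → 2: 11/20
  2 → 3: 11/11
  3 → 4: 11/18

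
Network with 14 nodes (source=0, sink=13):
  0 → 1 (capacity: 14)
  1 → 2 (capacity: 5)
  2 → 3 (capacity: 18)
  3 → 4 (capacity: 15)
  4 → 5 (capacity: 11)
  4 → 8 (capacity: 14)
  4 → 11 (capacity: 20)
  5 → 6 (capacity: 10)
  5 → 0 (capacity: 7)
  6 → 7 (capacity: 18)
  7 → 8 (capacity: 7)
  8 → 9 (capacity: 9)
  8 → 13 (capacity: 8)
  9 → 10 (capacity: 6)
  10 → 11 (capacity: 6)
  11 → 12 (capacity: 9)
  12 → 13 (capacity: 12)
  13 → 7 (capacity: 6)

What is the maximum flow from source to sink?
Maximum flow = 5

Max flow: 5

Flow assignment:
  0 → 1: 5/14
  1 → 2: 5/5
  2 → 3: 5/18
  3 → 4: 5/15
  4 → 8: 5/14
  8 → 13: 5/8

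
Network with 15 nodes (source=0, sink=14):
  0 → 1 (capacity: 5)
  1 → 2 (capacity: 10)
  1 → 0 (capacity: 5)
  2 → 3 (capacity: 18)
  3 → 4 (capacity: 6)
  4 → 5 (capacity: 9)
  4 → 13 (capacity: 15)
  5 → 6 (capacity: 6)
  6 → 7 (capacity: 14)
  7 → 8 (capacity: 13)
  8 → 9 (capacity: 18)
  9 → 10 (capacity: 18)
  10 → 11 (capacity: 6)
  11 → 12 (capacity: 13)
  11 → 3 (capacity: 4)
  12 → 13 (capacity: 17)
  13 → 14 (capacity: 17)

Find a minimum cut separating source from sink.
Min cut value = 5, edges: (0,1)

Min cut value: 5
Partition: S = [0], T = [1, 2, 3, 4, 5, 6, 7, 8, 9, 10, 11, 12, 13, 14]
Cut edges: (0,1)

By max-flow min-cut theorem, max flow = min cut = 5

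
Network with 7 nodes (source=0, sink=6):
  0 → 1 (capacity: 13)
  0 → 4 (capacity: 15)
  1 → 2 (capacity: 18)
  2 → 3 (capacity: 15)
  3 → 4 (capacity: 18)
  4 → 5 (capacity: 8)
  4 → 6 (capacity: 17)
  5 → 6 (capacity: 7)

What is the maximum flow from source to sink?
Maximum flow = 24

Max flow: 24

Flow assignment:
  0 → 1: 10/13
  0 → 4: 14/15
  1 → 2: 10/18
  2 → 3: 10/15
  3 → 4: 10/18
  4 → 5: 7/8
  4 → 6: 17/17
  5 → 6: 7/7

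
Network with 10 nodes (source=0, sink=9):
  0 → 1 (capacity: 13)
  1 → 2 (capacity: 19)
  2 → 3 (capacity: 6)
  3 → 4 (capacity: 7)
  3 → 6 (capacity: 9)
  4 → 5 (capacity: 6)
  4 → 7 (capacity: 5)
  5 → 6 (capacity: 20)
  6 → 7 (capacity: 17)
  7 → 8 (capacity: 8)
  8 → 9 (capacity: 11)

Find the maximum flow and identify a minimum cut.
Max flow = 6, Min cut edges: (2,3)

Maximum flow: 6
Minimum cut: (2,3)
Partition: S = [0, 1, 2], T = [3, 4, 5, 6, 7, 8, 9]

Max-flow min-cut theorem verified: both equal 6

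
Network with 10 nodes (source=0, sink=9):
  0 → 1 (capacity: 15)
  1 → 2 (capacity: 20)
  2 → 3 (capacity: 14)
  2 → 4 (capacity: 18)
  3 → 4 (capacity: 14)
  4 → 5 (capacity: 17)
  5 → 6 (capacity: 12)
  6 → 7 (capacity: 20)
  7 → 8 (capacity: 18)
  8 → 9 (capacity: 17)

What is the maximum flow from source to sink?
Maximum flow = 12

Max flow: 12

Flow assignment:
  0 → 1: 12/15
  1 → 2: 12/20
  2 → 4: 12/18
  4 → 5: 12/17
  5 → 6: 12/12
  6 → 7: 12/20
  7 → 8: 12/18
  8 → 9: 12/17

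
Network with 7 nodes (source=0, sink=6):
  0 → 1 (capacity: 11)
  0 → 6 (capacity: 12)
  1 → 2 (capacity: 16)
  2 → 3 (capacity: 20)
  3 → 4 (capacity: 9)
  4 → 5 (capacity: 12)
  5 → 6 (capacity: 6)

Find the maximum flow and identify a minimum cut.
Max flow = 18, Min cut edges: (0,6), (5,6)

Maximum flow: 18
Minimum cut: (0,6), (5,6)
Partition: S = [0, 1, 2, 3, 4, 5], T = [6]

Max-flow min-cut theorem verified: both equal 18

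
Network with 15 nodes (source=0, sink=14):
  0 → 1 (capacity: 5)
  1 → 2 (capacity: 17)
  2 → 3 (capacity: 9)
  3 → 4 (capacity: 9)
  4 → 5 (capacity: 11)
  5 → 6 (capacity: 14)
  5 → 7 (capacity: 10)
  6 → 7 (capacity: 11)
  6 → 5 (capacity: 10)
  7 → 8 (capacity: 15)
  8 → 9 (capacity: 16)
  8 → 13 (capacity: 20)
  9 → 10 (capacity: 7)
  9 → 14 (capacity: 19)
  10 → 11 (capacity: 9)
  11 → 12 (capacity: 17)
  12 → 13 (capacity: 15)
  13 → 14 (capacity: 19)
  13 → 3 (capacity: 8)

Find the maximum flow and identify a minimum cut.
Max flow = 5, Min cut edges: (0,1)

Maximum flow: 5
Minimum cut: (0,1)
Partition: S = [0], T = [1, 2, 3, 4, 5, 6, 7, 8, 9, 10, 11, 12, 13, 14]

Max-flow min-cut theorem verified: both equal 5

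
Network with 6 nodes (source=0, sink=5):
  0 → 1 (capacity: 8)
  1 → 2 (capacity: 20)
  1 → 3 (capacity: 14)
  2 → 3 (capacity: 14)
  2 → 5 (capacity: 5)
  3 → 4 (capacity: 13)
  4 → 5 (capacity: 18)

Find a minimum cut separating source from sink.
Min cut value = 8, edges: (0,1)

Min cut value: 8
Partition: S = [0], T = [1, 2, 3, 4, 5]
Cut edges: (0,1)

By max-flow min-cut theorem, max flow = min cut = 8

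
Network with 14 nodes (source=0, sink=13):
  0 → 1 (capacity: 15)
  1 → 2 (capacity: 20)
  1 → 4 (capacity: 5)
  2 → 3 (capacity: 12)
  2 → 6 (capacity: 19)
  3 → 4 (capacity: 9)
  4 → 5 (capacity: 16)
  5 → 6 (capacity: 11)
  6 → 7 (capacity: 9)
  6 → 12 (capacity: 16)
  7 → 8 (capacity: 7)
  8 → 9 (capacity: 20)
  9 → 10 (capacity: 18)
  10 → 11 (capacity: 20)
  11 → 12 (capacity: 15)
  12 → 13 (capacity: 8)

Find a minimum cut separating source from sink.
Min cut value = 8, edges: (12,13)

Min cut value: 8
Partition: S = [0, 1, 2, 3, 4, 5, 6, 7, 8, 9, 10, 11, 12], T = [13]
Cut edges: (12,13)

By max-flow min-cut theorem, max flow = min cut = 8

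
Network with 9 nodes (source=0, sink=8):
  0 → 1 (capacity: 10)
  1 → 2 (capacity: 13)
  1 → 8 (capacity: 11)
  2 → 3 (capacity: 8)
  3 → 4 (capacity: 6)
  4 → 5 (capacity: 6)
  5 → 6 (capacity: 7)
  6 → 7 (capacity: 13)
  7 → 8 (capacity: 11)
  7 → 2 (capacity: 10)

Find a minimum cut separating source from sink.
Min cut value = 10, edges: (0,1)

Min cut value: 10
Partition: S = [0], T = [1, 2, 3, 4, 5, 6, 7, 8]
Cut edges: (0,1)

By max-flow min-cut theorem, max flow = min cut = 10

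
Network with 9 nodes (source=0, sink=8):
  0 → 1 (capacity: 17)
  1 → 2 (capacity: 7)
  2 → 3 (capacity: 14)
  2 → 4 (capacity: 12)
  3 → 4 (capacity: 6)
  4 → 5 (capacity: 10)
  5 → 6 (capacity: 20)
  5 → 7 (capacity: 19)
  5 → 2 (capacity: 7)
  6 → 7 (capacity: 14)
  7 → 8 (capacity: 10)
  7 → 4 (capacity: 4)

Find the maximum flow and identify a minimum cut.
Max flow = 7, Min cut edges: (1,2)

Maximum flow: 7
Minimum cut: (1,2)
Partition: S = [0, 1], T = [2, 3, 4, 5, 6, 7, 8]

Max-flow min-cut theorem verified: both equal 7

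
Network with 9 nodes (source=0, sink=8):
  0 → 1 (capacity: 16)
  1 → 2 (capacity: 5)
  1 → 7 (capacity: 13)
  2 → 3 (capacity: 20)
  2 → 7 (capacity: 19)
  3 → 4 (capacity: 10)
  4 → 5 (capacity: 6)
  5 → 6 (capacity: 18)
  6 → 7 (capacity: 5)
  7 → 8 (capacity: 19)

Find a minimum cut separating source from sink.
Min cut value = 16, edges: (0,1)

Min cut value: 16
Partition: S = [0], T = [1, 2, 3, 4, 5, 6, 7, 8]
Cut edges: (0,1)

By max-flow min-cut theorem, max flow = min cut = 16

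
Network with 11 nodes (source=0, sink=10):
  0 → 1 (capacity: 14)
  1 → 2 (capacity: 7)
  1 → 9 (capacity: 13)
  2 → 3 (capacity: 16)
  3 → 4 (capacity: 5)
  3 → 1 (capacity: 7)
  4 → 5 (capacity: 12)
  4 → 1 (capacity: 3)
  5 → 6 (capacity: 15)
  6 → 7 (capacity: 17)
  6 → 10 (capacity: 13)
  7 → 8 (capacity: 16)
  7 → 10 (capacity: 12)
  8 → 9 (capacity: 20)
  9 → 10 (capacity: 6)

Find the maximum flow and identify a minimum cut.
Max flow = 11, Min cut edges: (3,4), (9,10)

Maximum flow: 11
Minimum cut: (3,4), (9,10)
Partition: S = [0, 1, 2, 3, 8, 9], T = [4, 5, 6, 7, 10]

Max-flow min-cut theorem verified: both equal 11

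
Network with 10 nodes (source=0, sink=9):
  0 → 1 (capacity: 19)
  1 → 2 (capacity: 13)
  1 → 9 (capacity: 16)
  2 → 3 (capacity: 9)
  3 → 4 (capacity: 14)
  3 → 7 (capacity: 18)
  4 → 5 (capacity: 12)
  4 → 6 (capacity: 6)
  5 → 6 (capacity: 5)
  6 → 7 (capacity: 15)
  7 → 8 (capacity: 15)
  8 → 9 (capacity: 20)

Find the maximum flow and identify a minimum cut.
Max flow = 19, Min cut edges: (0,1)

Maximum flow: 19
Minimum cut: (0,1)
Partition: S = [0], T = [1, 2, 3, 4, 5, 6, 7, 8, 9]

Max-flow min-cut theorem verified: both equal 19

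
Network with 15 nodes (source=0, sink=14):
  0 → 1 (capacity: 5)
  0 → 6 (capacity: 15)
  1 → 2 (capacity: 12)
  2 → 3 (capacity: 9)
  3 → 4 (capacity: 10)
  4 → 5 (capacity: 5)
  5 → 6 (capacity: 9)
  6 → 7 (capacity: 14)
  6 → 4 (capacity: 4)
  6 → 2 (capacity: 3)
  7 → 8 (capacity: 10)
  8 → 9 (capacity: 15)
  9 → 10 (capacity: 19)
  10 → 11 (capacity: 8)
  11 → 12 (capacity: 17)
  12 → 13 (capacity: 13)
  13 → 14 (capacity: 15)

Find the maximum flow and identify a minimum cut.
Max flow = 8, Min cut edges: (10,11)

Maximum flow: 8
Minimum cut: (10,11)
Partition: S = [0, 1, 2, 3, 4, 5, 6, 7, 8, 9, 10], T = [11, 12, 13, 14]

Max-flow min-cut theorem verified: both equal 8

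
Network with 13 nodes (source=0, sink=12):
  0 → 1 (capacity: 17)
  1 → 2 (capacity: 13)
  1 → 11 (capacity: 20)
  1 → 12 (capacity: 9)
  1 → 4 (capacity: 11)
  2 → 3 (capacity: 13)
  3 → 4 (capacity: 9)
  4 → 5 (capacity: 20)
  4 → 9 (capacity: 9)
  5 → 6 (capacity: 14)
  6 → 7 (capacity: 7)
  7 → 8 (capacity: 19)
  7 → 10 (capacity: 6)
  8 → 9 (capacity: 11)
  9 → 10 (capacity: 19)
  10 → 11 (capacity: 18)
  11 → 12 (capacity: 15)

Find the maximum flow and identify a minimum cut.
Max flow = 17, Min cut edges: (0,1)

Maximum flow: 17
Minimum cut: (0,1)
Partition: S = [0], T = [1, 2, 3, 4, 5, 6, 7, 8, 9, 10, 11, 12]

Max-flow min-cut theorem verified: both equal 17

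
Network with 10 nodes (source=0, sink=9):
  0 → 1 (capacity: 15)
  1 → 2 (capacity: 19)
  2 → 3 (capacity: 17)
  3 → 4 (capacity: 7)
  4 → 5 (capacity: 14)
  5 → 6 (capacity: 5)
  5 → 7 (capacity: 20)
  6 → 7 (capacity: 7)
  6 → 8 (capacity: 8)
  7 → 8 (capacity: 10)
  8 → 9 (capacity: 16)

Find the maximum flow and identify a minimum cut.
Max flow = 7, Min cut edges: (3,4)

Maximum flow: 7
Minimum cut: (3,4)
Partition: S = [0, 1, 2, 3], T = [4, 5, 6, 7, 8, 9]

Max-flow min-cut theorem verified: both equal 7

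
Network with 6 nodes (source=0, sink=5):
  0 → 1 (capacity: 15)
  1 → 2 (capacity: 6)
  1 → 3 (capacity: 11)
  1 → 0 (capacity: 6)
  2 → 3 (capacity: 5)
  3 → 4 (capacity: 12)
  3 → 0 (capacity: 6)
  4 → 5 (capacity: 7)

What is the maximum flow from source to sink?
Maximum flow = 7

Max flow: 7

Flow assignment:
  0 → 1: 13/15
  1 → 2: 4/6
  1 → 3: 9/11
  2 → 3: 4/5
  3 → 4: 7/12
  3 → 0: 6/6
  4 → 5: 7/7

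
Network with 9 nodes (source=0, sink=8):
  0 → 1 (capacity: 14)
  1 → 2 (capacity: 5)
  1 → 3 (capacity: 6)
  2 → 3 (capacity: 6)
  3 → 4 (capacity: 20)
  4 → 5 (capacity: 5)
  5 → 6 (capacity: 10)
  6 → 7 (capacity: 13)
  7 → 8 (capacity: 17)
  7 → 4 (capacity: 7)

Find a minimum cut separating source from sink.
Min cut value = 5, edges: (4,5)

Min cut value: 5
Partition: S = [0, 1, 2, 3, 4], T = [5, 6, 7, 8]
Cut edges: (4,5)

By max-flow min-cut theorem, max flow = min cut = 5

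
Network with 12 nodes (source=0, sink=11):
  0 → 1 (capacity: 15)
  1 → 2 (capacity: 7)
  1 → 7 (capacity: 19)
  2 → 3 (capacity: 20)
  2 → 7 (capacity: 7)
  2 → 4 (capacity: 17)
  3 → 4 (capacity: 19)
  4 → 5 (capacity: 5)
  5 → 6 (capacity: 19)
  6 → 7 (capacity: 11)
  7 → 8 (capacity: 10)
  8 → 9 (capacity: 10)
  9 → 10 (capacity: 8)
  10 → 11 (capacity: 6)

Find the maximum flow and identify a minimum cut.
Max flow = 6, Min cut edges: (10,11)

Maximum flow: 6
Minimum cut: (10,11)
Partition: S = [0, 1, 2, 3, 4, 5, 6, 7, 8, 9, 10], T = [11]

Max-flow min-cut theorem verified: both equal 6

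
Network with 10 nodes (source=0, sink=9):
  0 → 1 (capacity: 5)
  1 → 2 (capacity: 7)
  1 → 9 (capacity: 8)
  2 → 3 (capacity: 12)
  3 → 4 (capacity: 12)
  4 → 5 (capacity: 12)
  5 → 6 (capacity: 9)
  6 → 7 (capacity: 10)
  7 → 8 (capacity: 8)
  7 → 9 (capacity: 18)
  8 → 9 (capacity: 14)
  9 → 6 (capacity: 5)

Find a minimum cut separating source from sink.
Min cut value = 5, edges: (0,1)

Min cut value: 5
Partition: S = [0], T = [1, 2, 3, 4, 5, 6, 7, 8, 9]
Cut edges: (0,1)

By max-flow min-cut theorem, max flow = min cut = 5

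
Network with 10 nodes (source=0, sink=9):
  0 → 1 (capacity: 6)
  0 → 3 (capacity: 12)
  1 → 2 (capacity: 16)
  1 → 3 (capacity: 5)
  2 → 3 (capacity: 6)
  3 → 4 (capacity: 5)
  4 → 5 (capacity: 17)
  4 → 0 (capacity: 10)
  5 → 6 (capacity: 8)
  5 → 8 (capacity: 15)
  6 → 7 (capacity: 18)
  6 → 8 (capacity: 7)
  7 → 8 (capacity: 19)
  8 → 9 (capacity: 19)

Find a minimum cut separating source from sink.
Min cut value = 5, edges: (3,4)

Min cut value: 5
Partition: S = [0, 1, 2, 3], T = [4, 5, 6, 7, 8, 9]
Cut edges: (3,4)

By max-flow min-cut theorem, max flow = min cut = 5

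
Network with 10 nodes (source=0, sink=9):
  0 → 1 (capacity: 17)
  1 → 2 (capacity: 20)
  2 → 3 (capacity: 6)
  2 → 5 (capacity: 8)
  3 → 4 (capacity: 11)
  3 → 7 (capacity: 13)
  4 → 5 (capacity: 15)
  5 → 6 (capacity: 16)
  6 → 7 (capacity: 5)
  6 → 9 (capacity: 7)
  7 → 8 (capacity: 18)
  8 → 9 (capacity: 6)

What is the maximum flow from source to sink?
Maximum flow = 13

Max flow: 13

Flow assignment:
  0 → 1: 13/17
  1 → 2: 13/20
  2 → 3: 5/6
  2 → 5: 8/8
  3 → 7: 5/13
  5 → 6: 8/16
  6 → 7: 1/5
  6 → 9: 7/7
  7 → 8: 6/18
  8 → 9: 6/6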